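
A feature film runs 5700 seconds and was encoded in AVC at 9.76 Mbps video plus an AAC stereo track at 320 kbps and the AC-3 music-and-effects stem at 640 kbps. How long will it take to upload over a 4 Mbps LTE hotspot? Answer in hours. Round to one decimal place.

4.2 hours

Audio total: 320 + 640 = 960 kbps = 0.960 Mbps.
Total bitrate: 10.720 Mbps.
File: 10.720 Mbps × 5700 s = 61104.0 Mb.
At 4 Mbps: 61104.0 / 4 = 15276.0 s ≈ 4.24 hours.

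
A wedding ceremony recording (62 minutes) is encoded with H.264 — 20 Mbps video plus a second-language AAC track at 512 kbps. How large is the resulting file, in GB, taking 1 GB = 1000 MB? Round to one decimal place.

62 min = 3720 s
Audio: 512 kbps = 0.512 Mbps.
Total bitrate: 20 + 0.512 = 20.512 Mbps.
Stream data: 20.512 Mbps × 3720 s = 76304.6 Mb.
76,305 Mb ÷ 8 = 9,538 MB → 9.538 GB.

9.5 GB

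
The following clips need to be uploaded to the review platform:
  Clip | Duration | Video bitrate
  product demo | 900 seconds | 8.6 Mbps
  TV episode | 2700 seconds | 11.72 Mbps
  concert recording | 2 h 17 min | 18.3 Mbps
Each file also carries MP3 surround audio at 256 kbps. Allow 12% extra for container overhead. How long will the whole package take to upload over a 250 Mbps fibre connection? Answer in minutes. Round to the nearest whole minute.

14 minutes

Audio: 256 kbps = 0.256 Mbps.
product demo: 8.856 Mbps × 900 s × 1.12 = 8926.8 Mb
TV episode: 11.976 Mbps × 2700 s × 1.12 = 36215.4 Mb
concert recording: 18.556 Mbps × 8220 s × 1.12 = 170834.0 Mb
Total: 215976.2 Mb = 26997.0 MB.
At 250 Mbps: 215976.2 / 250 = 864 s ≈ 14.4 minutes.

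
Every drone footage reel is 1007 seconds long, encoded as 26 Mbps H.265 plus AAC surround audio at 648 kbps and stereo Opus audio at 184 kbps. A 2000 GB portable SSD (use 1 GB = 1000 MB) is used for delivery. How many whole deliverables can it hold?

592

Audio total: 648 + 184 = 832 kbps = 0.832 Mbps.
Total bitrate: 26.832 Mbps.
Per item: 26.832 Mbps × 1007 s = 27,020 Mb = 3,377 MB.
Capacity: 2000 GB = 16,000,000 Mb; 592.16 items → 592 complete.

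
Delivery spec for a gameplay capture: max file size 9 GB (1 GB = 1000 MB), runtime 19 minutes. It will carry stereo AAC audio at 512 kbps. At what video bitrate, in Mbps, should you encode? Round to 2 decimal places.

Budget: 9 GB = 72000.0 Mb.
19 min = 1140 s
Total bitrate budget: 72000.0 Mb / 1140 s = 63.158 Mbps.
Audio: 512 kbps = 0.512 Mbps.
Video: 63.158 − 0.512 = 62.646 Mbps.

62.65 Mbps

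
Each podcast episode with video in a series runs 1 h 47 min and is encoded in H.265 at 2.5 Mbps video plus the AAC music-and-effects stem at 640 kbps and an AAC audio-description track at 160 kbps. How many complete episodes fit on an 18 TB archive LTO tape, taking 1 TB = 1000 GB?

6796

1 h 47 min = 107 min = 6420 s
Audio total: 640 + 160 = 800 kbps = 0.800 Mbps.
Total bitrate: 3.300 Mbps.
Per item: 3.300 Mbps × 6420 s = 21,186 Mb = 2,648 MB.
Capacity: 18 TB = 144,000,000 Mb; 6796.94 items → 6796 complete.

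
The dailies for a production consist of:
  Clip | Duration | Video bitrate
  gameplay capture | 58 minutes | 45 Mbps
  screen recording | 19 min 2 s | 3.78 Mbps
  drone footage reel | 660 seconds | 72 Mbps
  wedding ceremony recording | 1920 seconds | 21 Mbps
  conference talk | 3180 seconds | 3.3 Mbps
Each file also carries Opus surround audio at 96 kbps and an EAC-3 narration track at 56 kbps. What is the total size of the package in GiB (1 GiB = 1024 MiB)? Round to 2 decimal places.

30.36 GiB

Audio total: 96 + 56 = 152 kbps = 0.152 Mbps.
gameplay capture: 45.152 Mbps × 3480 s = 157129.0 Mb
screen recording: 3.932 Mbps × 1142 s = 4490.3 Mb
drone footage reel: 72.152 Mbps × 660 s = 47620.3 Mb
wedding ceremony recording: 21.152 Mbps × 1920 s = 40611.8 Mb
conference talk: 3.452 Mbps × 3180 s = 10977.4 Mb
Total: 260828.8 Mb = 32603.6 MB.
= 30.36 GiB.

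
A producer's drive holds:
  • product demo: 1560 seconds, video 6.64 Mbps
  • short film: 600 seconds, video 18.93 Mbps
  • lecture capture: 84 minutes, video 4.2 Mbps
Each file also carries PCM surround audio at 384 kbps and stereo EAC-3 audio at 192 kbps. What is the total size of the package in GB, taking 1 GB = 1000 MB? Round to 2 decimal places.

5.88 GB

Audio total: 384 + 192 = 576 kbps = 0.576 Mbps.
product demo: 7.216 Mbps × 1560 s = 11257.0 Mb
short film: 19.506 Mbps × 600 s = 11703.6 Mb
lecture capture: 4.776 Mbps × 5040 s = 24071.0 Mb
Total: 47031.6 Mb = 5878.9 MB.
= 5.879 GB.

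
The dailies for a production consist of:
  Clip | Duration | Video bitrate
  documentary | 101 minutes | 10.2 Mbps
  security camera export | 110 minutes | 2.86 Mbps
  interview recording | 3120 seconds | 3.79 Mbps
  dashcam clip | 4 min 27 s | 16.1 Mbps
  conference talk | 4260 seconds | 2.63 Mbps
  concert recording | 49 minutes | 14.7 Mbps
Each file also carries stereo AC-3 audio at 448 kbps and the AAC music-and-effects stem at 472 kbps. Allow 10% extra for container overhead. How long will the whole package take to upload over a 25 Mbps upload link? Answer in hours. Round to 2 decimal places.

Audio total: 448 + 472 = 920 kbps = 0.920 Mbps.
documentary: 11.120 Mbps × 6060 s × 1.10 = 74125.9 Mb
security camera export: 3.780 Mbps × 6600 s × 1.10 = 27442.8 Mb
interview recording: 4.710 Mbps × 3120 s × 1.10 = 16164.7 Mb
dashcam clip: 17.020 Mbps × 267 s × 1.10 = 4998.8 Mb
conference talk: 3.550 Mbps × 4260 s × 1.10 = 16635.3 Mb
concert recording: 15.620 Mbps × 2940 s × 1.10 = 50515.1 Mb
Total: 189882.6 Mb = 23735.3 MB.
At 25 Mbps: 189882.6 / 25 = 7595 s ≈ 2.11 hours.

2.11 hours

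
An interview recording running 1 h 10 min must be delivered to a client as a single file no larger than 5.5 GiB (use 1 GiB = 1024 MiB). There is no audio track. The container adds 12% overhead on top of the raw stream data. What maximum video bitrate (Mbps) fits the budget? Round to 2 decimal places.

Budget: 5.5 GiB = 47244.6 Mb.
Stream payload after overhead: 47244.6 / 1.12 = 42182.7 Mb.
1 h 10 min = 70 min = 4200 s
Total bitrate budget: 42182.7 Mb / 4200 s = 10.044 Mbps.

10.04 Mbps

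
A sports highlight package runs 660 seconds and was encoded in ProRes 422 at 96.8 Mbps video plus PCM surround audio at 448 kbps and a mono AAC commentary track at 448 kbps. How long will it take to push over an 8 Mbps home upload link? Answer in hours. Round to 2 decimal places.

Audio total: 448 + 448 = 896 kbps = 0.896 Mbps.
Total bitrate: 97.696 Mbps.
File: 97.696 Mbps × 660 s = 64479.4 Mb.
At 8 Mbps: 64479.4 / 8 = 8059.9 s ≈ 2.24 hours.

2.24 hours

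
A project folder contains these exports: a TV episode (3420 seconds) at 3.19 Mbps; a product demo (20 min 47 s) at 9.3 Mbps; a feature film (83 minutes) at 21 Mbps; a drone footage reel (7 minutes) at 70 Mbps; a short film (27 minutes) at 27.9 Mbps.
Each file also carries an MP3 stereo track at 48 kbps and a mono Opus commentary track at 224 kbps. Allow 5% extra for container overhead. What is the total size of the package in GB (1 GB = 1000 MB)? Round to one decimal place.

Audio total: 48 + 224 = 272 kbps = 0.272 Mbps.
TV episode: 3.462 Mbps × 3420 s × 1.05 = 12432.0 Mb
product demo: 9.572 Mbps × 1247 s × 1.05 = 12533.1 Mb
feature film: 21.272 Mbps × 4980 s × 1.05 = 111231.3 Mb
drone footage reel: 70.272 Mbps × 420 s × 1.05 = 30990.0 Mb
short film: 28.172 Mbps × 1620 s × 1.05 = 47920.6 Mb
Total: 215107.0 Mb = 26888.4 MB.
= 26.89 GB.

26.9 GB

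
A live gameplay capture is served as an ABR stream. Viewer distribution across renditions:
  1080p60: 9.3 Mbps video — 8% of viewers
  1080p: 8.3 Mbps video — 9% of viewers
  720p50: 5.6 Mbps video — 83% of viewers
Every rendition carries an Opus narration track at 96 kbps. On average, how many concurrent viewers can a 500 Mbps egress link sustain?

Audio: 96 kbps = 0.096 Mbps.
Average per-viewer bitrate: 0.08×9.396 + 0.09×8.396 + 0.83×5.696 = 6.235 Mbps.
500 Mbps = 500.0 Mbps; 500.0 / 6.235 = 80.19 → 80.

80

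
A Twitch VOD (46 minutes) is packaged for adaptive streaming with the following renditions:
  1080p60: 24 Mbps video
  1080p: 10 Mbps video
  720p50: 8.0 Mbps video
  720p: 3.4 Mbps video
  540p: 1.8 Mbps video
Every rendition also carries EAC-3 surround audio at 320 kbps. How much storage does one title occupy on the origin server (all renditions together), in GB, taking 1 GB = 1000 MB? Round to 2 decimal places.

46 min = 2760 s
Audio: 320 kbps = 0.320 Mbps.
Sum of rendition bitrates: (24+0.320) + (10+0.320) + (8.0+0.320) + (3.4+0.320) + (1.8+0.320) = 48.800 Mbps.
× 2760 s = 134,688 Mb = 16,836 MB = 16.84 GB.

16.84 GB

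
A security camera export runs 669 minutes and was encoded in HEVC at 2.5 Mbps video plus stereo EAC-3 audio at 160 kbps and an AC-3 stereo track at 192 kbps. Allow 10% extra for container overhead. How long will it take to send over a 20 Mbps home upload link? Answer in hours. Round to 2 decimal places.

669 min = 40140 s
Audio total: 160 + 192 = 352 kbps = 0.352 Mbps.
Total bitrate: 2.852 Mbps.
File: 2.852 Mbps × 40140 s = 114479.3 Mb.
With 10% container overhead: ×1.10. → 125927.2 Mb.
At 20 Mbps: 125927.2 / 20 = 6296.4 s ≈ 1.75 hours.

1.75 hours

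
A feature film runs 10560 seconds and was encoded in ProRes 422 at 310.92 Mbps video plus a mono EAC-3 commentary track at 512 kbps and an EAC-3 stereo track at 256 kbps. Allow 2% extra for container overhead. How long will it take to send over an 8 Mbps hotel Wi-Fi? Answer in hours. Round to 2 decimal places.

Audio total: 512 + 256 = 768 kbps = 0.768 Mbps.
Total bitrate: 311.688 Mbps.
File: 311.688 Mbps × 10560 s = 3291425.3 Mb.
With 2% container overhead: ×1.02. → 3357253.8 Mb.
At 8 Mbps: 3357253.8 / 8 = 419656.7 s ≈ 117 hours.

116.57 hours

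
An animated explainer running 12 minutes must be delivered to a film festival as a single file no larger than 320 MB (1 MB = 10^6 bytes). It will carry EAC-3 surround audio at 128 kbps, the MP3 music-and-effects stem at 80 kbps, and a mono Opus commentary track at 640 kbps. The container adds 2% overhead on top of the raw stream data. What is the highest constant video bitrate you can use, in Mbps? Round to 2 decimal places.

2.64 Mbps

Budget: 320 MB = 2560.0 Mb.
Stream payload after overhead: 2560.0 / 1.02 = 2509.8 Mb.
12 min = 720 s
Total bitrate budget: 2509.8 Mb / 720 s = 3.486 Mbps.
Audio total: 128 + 80 + 640 = 848 kbps = 0.848 Mbps.
Video: 3.486 − 0.848 = 2.638 Mbps.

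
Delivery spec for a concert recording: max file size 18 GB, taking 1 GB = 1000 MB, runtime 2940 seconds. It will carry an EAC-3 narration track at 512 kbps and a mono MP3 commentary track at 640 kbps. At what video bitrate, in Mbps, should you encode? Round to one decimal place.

Budget: 18 GB = 144000.0 Mb.
Total bitrate budget: 144000.0 Mb / 2940 s = 48.980 Mbps.
Audio total: 512 + 640 = 1152 kbps = 1.152 Mbps.
Video: 48.980 − 1.152 = 47.828 Mbps.

47.8 Mbps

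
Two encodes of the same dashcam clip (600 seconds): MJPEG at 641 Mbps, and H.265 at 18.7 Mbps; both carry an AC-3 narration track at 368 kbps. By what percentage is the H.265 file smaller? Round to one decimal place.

Audio: 368 kbps = 0.368 Mbps.
MJPEG: 641.368 Mbps × 600 s = 384820.8 Mb = 48.103 GB.
H.265: 19.068 Mbps × 600 s = 11440.8 Mb = 1.430 GB.
Reduction: (1 − 1.430/48.103) × 100 = 97.03%.

97.0%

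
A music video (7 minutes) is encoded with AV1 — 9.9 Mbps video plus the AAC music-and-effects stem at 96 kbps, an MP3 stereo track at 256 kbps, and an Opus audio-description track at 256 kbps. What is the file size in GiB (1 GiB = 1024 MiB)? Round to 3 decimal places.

7 min = 420 s
Audio total: 96 + 256 + 256 = 608 kbps = 0.608 Mbps.
Total bitrate: 9.9 + 0.608 = 10.508 Mbps.
Stream data: 10.508 Mbps × 420 s = 4413.4 Mb.
4,413 Mb = 551,670,000 bytes ÷ 1,073,741,824 = 0.5138 GiB.

0.514 GiB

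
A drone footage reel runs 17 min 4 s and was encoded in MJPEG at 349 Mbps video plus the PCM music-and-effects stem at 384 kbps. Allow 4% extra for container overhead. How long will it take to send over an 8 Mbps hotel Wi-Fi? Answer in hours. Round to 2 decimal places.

17 min 4 s = 1024 s
Audio: 384 kbps = 0.384 Mbps.
Total bitrate: 349.384 Mbps.
File: 349.384 Mbps × 1024 s = 357769.2 Mb.
With 4% container overhead: ×1.04. → 372080.0 Mb.
At 8 Mbps: 372080.0 / 8 = 46510.0 s ≈ 12.9 hours.

12.92 hours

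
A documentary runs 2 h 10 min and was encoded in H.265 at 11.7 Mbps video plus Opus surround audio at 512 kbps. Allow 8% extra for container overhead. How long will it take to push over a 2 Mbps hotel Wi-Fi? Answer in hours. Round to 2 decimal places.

2 h 10 min = 130 min = 7800 s
Audio: 512 kbps = 0.512 Mbps.
Total bitrate: 12.212 Mbps.
File: 12.212 Mbps × 7800 s = 95253.6 Mb.
With 8% container overhead: ×1.08. → 102873.9 Mb.
At 2 Mbps: 102873.9 / 2 = 51436.9 s ≈ 14.3 hours.

14.29 hours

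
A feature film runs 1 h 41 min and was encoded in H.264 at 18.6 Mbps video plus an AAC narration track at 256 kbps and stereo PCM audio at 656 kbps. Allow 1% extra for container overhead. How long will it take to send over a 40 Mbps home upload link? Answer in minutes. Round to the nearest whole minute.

50 minutes

1 h 41 min = 101 min = 6060 s
Audio total: 256 + 656 = 912 kbps = 0.912 Mbps.
Total bitrate: 19.512 Mbps.
File: 19.512 Mbps × 6060 s = 118242.7 Mb.
With 1% container overhead: ×1.01. → 119425.1 Mb.
At 40 Mbps: 119425.1 / 40 = 2985.6 s ≈ 49.8 minutes.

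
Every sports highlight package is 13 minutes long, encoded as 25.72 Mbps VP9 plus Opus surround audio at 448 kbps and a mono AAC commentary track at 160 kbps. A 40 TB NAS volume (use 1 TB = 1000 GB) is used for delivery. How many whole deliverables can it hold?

15582

13 min = 780 s
Audio total: 448 + 160 = 608 kbps = 0.608 Mbps.
Total bitrate: 26.328 Mbps.
Per item: 26.328 Mbps × 780 s = 20,536 Mb = 2,567 MB.
Capacity: 40 TB = 320,000,000 Mb; 15582.51 items → 15582 complete.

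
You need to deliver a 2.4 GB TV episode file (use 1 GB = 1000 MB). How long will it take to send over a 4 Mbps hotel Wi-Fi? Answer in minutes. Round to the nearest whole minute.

File: 2.4 GB = 19200.0 Mb.
At 4 Mbps: 19200.0 / 4 = 4800.0 s ≈ 80 minutes.

80 minutes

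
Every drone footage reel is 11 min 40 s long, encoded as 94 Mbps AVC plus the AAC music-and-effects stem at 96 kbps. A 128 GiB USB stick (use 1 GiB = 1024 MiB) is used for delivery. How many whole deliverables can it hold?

16

11 min 40 s = 700 s
Audio: 96 kbps = 0.096 Mbps.
Total bitrate: 94.096 Mbps.
Per item: 94.096 Mbps × 700 s = 65,867 Mb = 8,233 MB.
Capacity: 128 GiB = 1,099,512 Mb; 16.69 items → 16 complete.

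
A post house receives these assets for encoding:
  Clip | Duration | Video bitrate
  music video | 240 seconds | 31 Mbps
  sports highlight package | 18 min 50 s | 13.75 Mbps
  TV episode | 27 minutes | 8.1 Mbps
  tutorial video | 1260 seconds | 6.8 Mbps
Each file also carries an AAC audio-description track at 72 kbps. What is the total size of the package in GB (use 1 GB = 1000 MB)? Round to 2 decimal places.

5.62 GB

Audio: 72 kbps = 0.072 Mbps.
music video: 31.072 Mbps × 240 s = 7457.3 Mb
sports highlight package: 13.822 Mbps × 1130 s = 15618.9 Mb
TV episode: 8.172 Mbps × 1620 s = 13238.6 Mb
tutorial video: 6.872 Mbps × 1260 s = 8658.7 Mb
Total: 44973.5 Mb = 5621.7 MB.
= 5.622 GB.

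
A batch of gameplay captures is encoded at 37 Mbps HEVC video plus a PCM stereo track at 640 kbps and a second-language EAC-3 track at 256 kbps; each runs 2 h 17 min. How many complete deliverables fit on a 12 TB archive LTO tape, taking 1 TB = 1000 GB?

2 h 17 min = 137 min = 8220 s
Audio total: 640 + 256 = 896 kbps = 0.896 Mbps.
Total bitrate: 37.896 Mbps.
Per item: 37.896 Mbps × 8220 s = 311,505 Mb = 38,938 MB.
Capacity: 12 TB = 96,000,000 Mb; 308.18 items → 308 complete.

308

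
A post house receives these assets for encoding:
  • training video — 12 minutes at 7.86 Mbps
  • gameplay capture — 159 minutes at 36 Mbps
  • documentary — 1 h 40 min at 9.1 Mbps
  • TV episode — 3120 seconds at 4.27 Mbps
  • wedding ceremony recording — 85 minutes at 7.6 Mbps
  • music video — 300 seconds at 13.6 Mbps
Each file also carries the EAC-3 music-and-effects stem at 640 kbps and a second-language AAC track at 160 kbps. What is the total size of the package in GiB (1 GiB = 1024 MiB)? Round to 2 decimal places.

55.84 GiB

Audio total: 640 + 160 = 800 kbps = 0.800 Mbps.
training video: 8.660 Mbps × 720 s = 6235.2 Mb
gameplay capture: 36.800 Mbps × 9540 s = 351072.0 Mb
documentary: 9.900 Mbps × 6000 s = 59400.0 Mb
TV episode: 5.070 Mbps × 3120 s = 15818.4 Mb
wedding ceremony recording: 8.400 Mbps × 5100 s = 42840.0 Mb
music video: 14.400 Mbps × 300 s = 4320.0 Mb
Total: 479685.6 Mb = 59960.7 MB.
= 55.84 GiB.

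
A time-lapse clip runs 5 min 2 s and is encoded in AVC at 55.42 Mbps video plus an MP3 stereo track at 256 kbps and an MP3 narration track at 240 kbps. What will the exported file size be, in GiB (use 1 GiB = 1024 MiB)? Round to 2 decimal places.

5 min 2 s = 302 s
Audio total: 256 + 240 = 496 kbps = 0.496 Mbps.
Total bitrate: 55.42 + 0.496 = 55.916 Mbps.
Stream data: 55.916 Mbps × 302 s = 16886.6 Mb.
16,887 Mb = 2,110,829,000 bytes ÷ 1,073,741,824 = 1.966 GiB.

1.97 GiB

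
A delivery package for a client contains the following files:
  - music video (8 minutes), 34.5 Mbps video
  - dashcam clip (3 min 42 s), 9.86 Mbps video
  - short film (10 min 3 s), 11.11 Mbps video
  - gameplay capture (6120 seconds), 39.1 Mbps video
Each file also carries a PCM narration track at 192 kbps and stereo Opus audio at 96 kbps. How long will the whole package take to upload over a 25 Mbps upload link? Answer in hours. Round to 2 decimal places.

2.97 hours

Audio total: 192 + 96 = 288 kbps = 0.288 Mbps.
music video: 34.788 Mbps × 480 s = 16698.2 Mb
dashcam clip: 10.148 Mbps × 222 s = 2252.9 Mb
short film: 11.398 Mbps × 603 s = 6873.0 Mb
gameplay capture: 39.388 Mbps × 6120 s = 241054.6 Mb
Total: 266878.7 Mb = 33359.8 MB.
At 25 Mbps: 266878.7 / 25 = 10675 s ≈ 2.97 hours.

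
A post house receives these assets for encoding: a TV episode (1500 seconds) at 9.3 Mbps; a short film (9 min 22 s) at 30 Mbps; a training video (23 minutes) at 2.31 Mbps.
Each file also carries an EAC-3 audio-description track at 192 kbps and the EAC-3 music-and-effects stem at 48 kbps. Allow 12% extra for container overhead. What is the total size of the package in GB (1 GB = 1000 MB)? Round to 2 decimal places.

Audio total: 192 + 48 = 240 kbps = 0.240 Mbps.
TV episode: 9.540 Mbps × 1500 s × 1.12 = 16027.2 Mb
short film: 30.240 Mbps × 562 s × 1.12 = 19034.3 Mb
training video: 2.550 Mbps × 1380 s × 1.12 = 3941.3 Mb
Total: 39002.7 Mb = 4875.3 MB.
= 4.875 GB.

4.88 GB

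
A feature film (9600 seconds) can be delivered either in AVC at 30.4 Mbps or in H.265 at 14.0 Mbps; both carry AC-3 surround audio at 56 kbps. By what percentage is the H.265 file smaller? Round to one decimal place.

Audio: 56 kbps = 0.056 Mbps.
AVC: 30.456 Mbps × 9600 s = 292377.6 Mb = 36.547 GB.
H.265: 14.056 Mbps × 9600 s = 134937.6 Mb = 16.867 GB.
Reduction: (1 − 16.867/36.547) × 100 = 53.85%.

53.8%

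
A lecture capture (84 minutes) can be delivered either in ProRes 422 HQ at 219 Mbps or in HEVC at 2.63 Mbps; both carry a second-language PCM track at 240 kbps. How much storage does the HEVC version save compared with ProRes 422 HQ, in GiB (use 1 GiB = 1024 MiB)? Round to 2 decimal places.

84 min = 5040 s
Audio: 240 kbps = 0.240 Mbps.
ProRes 422 HQ: 219.240 Mbps × 5040 s = 1104969.6 Mb = 128.635 GiB.
HEVC: 2.870 Mbps × 5040 s = 14464.8 Mb = 1.684 GiB.
Saving: 128.635 − 1.684 = 126.951 GiB.

126.95 GiB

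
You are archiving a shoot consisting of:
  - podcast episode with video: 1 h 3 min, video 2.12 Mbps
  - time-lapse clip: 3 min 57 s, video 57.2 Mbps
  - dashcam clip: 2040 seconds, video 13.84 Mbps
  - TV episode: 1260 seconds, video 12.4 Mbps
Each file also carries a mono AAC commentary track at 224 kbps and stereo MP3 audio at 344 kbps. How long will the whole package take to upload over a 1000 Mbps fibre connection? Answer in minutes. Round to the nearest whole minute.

1 minutes

Audio total: 224 + 344 = 568 kbps = 0.568 Mbps.
podcast episode with video: 2.688 Mbps × 3780 s = 10160.6 Mb
time-lapse clip: 57.768 Mbps × 237 s = 13691.0 Mb
dashcam clip: 14.408 Mbps × 2040 s = 29392.3 Mb
TV episode: 12.968 Mbps × 1260 s = 16339.7 Mb
Total: 69583.7 Mb = 8698.0 MB.
At 1000 Mbps: 69583.7 / 1000 = 70 s ≈ 1.16 minutes.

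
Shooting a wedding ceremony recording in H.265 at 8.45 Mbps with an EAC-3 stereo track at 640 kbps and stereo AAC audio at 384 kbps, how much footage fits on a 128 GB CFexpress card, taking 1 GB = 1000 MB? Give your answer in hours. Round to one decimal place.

30.0 hours

Audio total: 640 + 384 = 1024 kbps = 1.024 Mbps.
Total bitrate: 8.45 + 1.024 = 9.474 Mbps.
Capacity: 128 GB = 1,024,000 Mb.
Recording time: 1,024,000 / 9.474 = 108,085 s ≈ 30.0 hours.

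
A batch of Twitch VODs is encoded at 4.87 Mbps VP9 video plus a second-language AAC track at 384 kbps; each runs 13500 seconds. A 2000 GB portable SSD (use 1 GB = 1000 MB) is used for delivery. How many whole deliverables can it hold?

225

Audio: 384 kbps = 0.384 Mbps.
Total bitrate: 5.254 Mbps.
Per item: 5.254 Mbps × 13500 s = 70,929 Mb = 8,866 MB.
Capacity: 2000 GB = 16,000,000 Mb; 225.58 items → 225 complete.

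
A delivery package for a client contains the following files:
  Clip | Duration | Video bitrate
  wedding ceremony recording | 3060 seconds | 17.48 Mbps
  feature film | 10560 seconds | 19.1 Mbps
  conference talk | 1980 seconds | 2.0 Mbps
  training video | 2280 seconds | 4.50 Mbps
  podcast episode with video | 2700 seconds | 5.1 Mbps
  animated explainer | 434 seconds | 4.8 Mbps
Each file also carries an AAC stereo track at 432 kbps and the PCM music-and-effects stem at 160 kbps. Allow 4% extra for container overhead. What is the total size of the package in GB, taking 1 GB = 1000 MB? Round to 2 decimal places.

Audio total: 432 + 160 = 592 kbps = 0.592 Mbps.
wedding ceremony recording: 18.072 Mbps × 3060 s × 1.04 = 57512.3 Mb
feature film: 19.692 Mbps × 10560 s × 1.04 = 216265.4 Mb
conference talk: 2.592 Mbps × 1980 s × 1.04 = 5337.4 Mb
training video: 5.092 Mbps × 2280 s × 1.04 = 12074.2 Mb
podcast episode with video: 5.692 Mbps × 2700 s × 1.04 = 15983.1 Mb
animated explainer: 5.392 Mbps × 434 s × 1.04 = 2433.7 Mb
Total: 309606.2 Mb = 38700.8 MB.
= 38.70 GB.

38.70 GB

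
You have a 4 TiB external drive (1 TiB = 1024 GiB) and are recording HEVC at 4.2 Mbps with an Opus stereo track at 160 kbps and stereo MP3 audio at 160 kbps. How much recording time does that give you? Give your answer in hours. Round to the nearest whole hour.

2162 hours

Audio total: 160 + 160 = 320 kbps = 0.320 Mbps.
Total bitrate: 4.2 + 0.320 = 4.520 Mbps.
Capacity: 4 TiB = 35,184,372 Mb.
Recording time: 35,184,372 / 4.520 = 7,784,153 s ≈ 2,162 hours.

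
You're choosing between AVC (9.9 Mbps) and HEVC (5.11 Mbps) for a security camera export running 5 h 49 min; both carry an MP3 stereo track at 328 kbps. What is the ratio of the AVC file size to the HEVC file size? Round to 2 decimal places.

5 h 49 min = 349 min = 20940 s
Audio: 328 kbps = 0.328 Mbps.
AVC: 10.228 Mbps × 20940 s = 214174.3 Mb = 24.933 GiB.
HEVC: 5.438 Mbps × 20940 s = 113871.7 Mb = 13.256 GiB.
Ratio: 24.933 / 13.256 = 1.881.

1.88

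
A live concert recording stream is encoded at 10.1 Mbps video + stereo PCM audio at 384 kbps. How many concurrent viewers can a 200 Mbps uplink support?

19

Audio: 384 kbps = 0.384 Mbps.
Per-viewer media rate: 10.484 Mbps.
200 Mbps = 200.0 Mbps; 200.0 / 10.484 = 19.08 → 19 viewers.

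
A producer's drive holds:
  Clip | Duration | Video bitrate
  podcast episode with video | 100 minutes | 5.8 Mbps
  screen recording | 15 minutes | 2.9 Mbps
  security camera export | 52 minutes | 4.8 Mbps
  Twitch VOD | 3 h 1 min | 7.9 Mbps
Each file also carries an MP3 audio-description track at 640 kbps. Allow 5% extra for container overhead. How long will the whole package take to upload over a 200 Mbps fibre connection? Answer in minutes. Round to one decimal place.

Audio: 640 kbps = 0.640 Mbps.
podcast episode with video: 6.440 Mbps × 6000 s × 1.05 = 40572.0 Mb
screen recording: 3.540 Mbps × 900 s × 1.05 = 3345.3 Mb
security camera export: 5.440 Mbps × 3120 s × 1.05 = 17821.4 Mb
Twitch VOD: 8.540 Mbps × 10860 s × 1.05 = 97381.6 Mb
Total: 159120.4 Mb = 19890.0 MB.
At 200 Mbps: 159120.4 / 200 = 796 s ≈ 13.3 minutes.

13.3 minutes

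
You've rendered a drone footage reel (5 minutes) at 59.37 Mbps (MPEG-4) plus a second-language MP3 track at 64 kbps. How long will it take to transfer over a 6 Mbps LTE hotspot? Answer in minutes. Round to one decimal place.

49.5 minutes

5 min = 300 s
Audio: 64 kbps = 0.064 Mbps.
Total bitrate: 59.434 Mbps.
File: 59.434 Mbps × 300 s = 17830.2 Mb.
At 6 Mbps: 17830.2 / 6 = 2971.7 s ≈ 49.5 minutes.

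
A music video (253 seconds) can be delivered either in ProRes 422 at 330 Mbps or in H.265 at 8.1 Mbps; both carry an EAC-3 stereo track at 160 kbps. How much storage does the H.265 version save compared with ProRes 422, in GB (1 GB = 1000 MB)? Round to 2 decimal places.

Audio: 160 kbps = 0.160 Mbps.
ProRes 422: 330.160 Mbps × 253 s = 83530.5 Mb = 10.441 GB.
H.265: 8.260 Mbps × 253 s = 2089.8 Mb = 0.261 GB.
Saving: 10.441 − 0.261 = 10.180 GB.

10.18 GB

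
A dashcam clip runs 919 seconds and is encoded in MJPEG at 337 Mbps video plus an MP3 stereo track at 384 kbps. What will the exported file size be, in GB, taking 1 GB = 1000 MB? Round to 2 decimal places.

38.76 GB

Audio: 384 kbps = 0.384 Mbps.
Total bitrate: 337 + 0.384 = 337.384 Mbps.
Stream data: 337.384 Mbps × 919 s = 310055.9 Mb.
310,056 Mb ÷ 8 = 38,757 MB → 38.76 GB.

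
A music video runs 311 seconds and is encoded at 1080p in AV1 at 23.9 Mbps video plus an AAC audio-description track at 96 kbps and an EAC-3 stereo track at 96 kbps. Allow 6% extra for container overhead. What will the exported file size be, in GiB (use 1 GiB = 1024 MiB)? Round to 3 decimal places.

0.925 GiB

Audio total: 96 + 96 = 192 kbps = 0.192 Mbps.
Total bitrate: 23.9 + 0.192 = 24.092 Mbps.
Stream data: 24.092 Mbps × 311 s = 7492.6 Mb.
With 6% container overhead: ×1.06.
7,942 Mb = 992,771,090 bytes ÷ 1,073,741,824 = 0.9246 GiB.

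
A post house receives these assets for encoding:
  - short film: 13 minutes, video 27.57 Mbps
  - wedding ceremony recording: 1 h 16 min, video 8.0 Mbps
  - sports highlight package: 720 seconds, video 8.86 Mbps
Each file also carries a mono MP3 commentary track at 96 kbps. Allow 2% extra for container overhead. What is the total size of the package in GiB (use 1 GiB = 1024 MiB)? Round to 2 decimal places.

7.71 GiB

Audio: 96 kbps = 0.096 Mbps.
short film: 27.666 Mbps × 780 s × 1.02 = 22011.1 Mb
wedding ceremony recording: 8.096 Mbps × 4560 s × 1.02 = 37656.1 Mb
sports highlight package: 8.956 Mbps × 720 s × 1.02 = 6577.3 Mb
Total: 66244.5 Mb = 8280.6 MB.
= 7.712 GiB.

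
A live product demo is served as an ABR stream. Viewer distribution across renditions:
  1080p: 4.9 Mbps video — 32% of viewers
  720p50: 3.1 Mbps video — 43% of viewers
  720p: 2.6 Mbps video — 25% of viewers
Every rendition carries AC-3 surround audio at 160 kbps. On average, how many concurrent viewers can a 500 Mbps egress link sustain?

Audio: 160 kbps = 0.160 Mbps.
Average per-viewer bitrate: 0.32×5.060 + 0.43×3.260 + 0.25×2.760 = 3.711 Mbps.
500 Mbps = 500.0 Mbps; 500.0 / 3.711 = 134.73 → 134.

134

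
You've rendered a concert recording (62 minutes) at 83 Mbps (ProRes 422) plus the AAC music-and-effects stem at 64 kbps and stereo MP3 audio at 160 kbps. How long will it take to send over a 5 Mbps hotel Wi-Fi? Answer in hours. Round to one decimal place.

62 min = 3720 s
Audio total: 64 + 160 = 224 kbps = 0.224 Mbps.
Total bitrate: 83.224 Mbps.
File: 83.224 Mbps × 3720 s = 309593.3 Mb.
At 5 Mbps: 309593.3 / 5 = 61918.7 s ≈ 17.2 hours.

17.2 hours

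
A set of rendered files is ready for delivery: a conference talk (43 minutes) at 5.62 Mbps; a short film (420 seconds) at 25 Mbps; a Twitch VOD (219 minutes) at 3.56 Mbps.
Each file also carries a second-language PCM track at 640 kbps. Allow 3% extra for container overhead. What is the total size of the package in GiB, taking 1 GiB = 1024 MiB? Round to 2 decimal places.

Audio: 640 kbps = 0.640 Mbps.
conference talk: 6.260 Mbps × 2580 s × 1.03 = 16635.3 Mb
short film: 25.640 Mbps × 420 s × 1.03 = 11091.9 Mb
Twitch VOD: 4.200 Mbps × 13140 s × 1.03 = 56843.6 Mb
Total: 84570.8 Mb = 10571.4 MB.
= 9.845 GiB.

9.85 GiB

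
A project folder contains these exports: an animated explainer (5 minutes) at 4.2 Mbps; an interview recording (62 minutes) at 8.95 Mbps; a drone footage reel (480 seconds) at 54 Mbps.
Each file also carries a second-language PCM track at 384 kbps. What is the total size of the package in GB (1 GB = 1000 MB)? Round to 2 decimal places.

Audio: 384 kbps = 0.384 Mbps.
animated explainer: 4.584 Mbps × 300 s = 1375.2 Mb
interview recording: 9.334 Mbps × 3720 s = 34722.5 Mb
drone footage reel: 54.384 Mbps × 480 s = 26104.3 Mb
Total: 62202.0 Mb = 7775.2 MB.
= 7.775 GB.

7.78 GB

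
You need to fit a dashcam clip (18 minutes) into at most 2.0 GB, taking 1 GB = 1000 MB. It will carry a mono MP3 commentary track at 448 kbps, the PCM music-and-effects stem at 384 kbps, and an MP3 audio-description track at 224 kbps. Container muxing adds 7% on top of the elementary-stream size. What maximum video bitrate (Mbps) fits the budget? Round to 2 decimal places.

Budget: 2.0 GB = 16000.0 Mb.
Stream payload after overhead: 16000.0 / 1.07 = 14953.3 Mb.
18 min = 1080 s
Total bitrate budget: 14953.3 Mb / 1080 s = 13.846 Mbps.
Audio total: 448 + 384 + 224 = 1056 kbps = 1.056 Mbps.
Video: 13.846 − 1.056 = 12.790 Mbps.

12.79 Mbps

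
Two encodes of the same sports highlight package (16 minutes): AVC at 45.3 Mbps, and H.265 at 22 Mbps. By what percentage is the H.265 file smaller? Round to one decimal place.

16 min = 960 s
AVC: 45.300 Mbps × 960 s = 43488.0 Mb = 5.436 GB.
H.265: 22.000 Mbps × 960 s = 21120.0 Mb = 2.640 GB.
Reduction: (1 − 2.640/5.436) × 100 = 51.43%.

51.4%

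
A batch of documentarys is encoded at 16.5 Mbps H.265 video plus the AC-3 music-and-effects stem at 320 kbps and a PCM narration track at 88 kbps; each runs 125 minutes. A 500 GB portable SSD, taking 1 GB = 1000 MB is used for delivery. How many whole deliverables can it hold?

31

125 min = 7500 s
Audio total: 320 + 88 = 408 kbps = 0.408 Mbps.
Total bitrate: 16.908 Mbps.
Per item: 16.908 Mbps × 7500 s = 126,810 Mb = 15,851 MB.
Capacity: 500 GB = 4,000,000 Mb; 31.54 items → 31 complete.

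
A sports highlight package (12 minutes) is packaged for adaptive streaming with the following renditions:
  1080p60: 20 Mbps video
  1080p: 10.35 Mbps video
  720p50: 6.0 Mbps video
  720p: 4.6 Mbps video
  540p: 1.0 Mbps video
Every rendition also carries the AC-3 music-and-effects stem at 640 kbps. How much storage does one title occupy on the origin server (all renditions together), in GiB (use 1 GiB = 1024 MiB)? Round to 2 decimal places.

12 min = 720 s
Audio: 640 kbps = 0.640 Mbps.
Sum of rendition bitrates: (20+0.640) + (10.35+0.640) + (6.0+0.640) + (4.6+0.640) + (1.0+0.640) = 45.150 Mbps.
× 720 s = 32,508 Mb = 4,064 MB = 3.784 GiB.

3.78 GiB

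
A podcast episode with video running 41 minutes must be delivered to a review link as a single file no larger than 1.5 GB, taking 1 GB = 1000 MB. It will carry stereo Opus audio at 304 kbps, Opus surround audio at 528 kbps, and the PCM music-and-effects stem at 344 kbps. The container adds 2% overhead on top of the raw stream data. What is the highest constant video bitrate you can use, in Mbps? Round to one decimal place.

Budget: 1.5 GB = 12000.0 Mb.
Stream payload after overhead: 12000.0 / 1.02 = 11764.7 Mb.
41 min = 2460 s
Total bitrate budget: 11764.7 Mb / 2460 s = 4.782 Mbps.
Audio total: 304 + 528 + 344 = 1176 kbps = 1.176 Mbps.
Video: 4.782 − 1.176 = 3.606 Mbps.

3.6 Mbps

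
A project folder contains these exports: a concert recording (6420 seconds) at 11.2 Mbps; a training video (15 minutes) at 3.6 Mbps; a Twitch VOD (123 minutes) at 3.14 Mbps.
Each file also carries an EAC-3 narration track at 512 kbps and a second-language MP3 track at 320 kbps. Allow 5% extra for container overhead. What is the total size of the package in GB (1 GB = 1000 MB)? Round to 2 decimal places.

Audio total: 512 + 320 = 832 kbps = 0.832 Mbps.
concert recording: 12.032 Mbps × 6420 s × 1.05 = 81107.7 Mb
training video: 4.432 Mbps × 900 s × 1.05 = 4188.2 Mb
Twitch VOD: 3.972 Mbps × 7380 s × 1.05 = 30779.0 Mb
Total: 116075.0 Mb = 14509.4 MB.
= 14.51 GB.

14.51 GB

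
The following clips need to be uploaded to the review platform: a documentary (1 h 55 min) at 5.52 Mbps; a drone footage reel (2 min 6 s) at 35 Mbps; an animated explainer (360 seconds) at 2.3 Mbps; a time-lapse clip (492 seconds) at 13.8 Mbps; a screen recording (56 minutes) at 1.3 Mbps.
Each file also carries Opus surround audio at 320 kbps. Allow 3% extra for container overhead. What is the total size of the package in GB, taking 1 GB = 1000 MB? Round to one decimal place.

7.5 GB

Audio: 320 kbps = 0.320 Mbps.
documentary: 5.840 Mbps × 6900 s × 1.03 = 41504.9 Mb
drone footage reel: 35.320 Mbps × 126 s × 1.03 = 4583.8 Mb
animated explainer: 2.620 Mbps × 360 s × 1.03 = 971.5 Mb
time-lapse clip: 14.120 Mbps × 492 s × 1.03 = 7155.5 Mb
screen recording: 1.620 Mbps × 3360 s × 1.03 = 5606.5 Mb
Total: 59822.2 Mb = 7477.8 MB.
= 7.478 GB.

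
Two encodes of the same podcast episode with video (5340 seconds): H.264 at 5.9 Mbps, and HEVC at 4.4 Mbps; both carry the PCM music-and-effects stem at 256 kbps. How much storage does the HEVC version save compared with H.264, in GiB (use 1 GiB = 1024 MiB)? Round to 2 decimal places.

0.93 GiB

Audio: 256 kbps = 0.256 Mbps.
H.264: 6.156 Mbps × 5340 s = 32873.0 Mb = 3.827 GiB.
HEVC: 4.656 Mbps × 5340 s = 24863.0 Mb = 2.894 GiB.
Saving: 3.827 − 2.894 = 0.932 GiB.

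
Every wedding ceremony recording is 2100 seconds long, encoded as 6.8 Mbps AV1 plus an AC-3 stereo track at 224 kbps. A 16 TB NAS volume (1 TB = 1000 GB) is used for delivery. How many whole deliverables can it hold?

8677

Audio: 224 kbps = 0.224 Mbps.
Total bitrate: 7.024 Mbps.
Per item: 7.024 Mbps × 2100 s = 14,750 Mb = 1,844 MB.
Capacity: 16 TB = 128,000,000 Mb; 8677.73 items → 8677 complete.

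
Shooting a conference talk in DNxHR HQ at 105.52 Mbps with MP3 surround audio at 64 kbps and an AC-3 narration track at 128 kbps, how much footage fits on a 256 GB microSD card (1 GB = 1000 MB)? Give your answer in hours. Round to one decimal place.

Audio total: 64 + 128 = 192 kbps = 0.192 Mbps.
Total bitrate: 105.52 + 0.192 = 105.712 Mbps.
Capacity: 256 GB = 2,048,000 Mb.
Recording time: 2,048,000 / 105.712 = 19,373 s ≈ 5.38 hours.

5.4 hours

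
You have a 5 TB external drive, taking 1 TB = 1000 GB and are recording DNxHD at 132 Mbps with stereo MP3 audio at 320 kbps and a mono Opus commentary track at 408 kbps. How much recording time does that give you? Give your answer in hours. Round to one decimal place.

Audio total: 320 + 408 = 728 kbps = 0.728 Mbps.
Total bitrate: 132 + 0.728 = 132.728 Mbps.
Capacity: 5 TB = 40,000,000 Mb.
Recording time: 40,000,000 / 132.728 = 301,368 s ≈ 83.7 hours.

83.7 hours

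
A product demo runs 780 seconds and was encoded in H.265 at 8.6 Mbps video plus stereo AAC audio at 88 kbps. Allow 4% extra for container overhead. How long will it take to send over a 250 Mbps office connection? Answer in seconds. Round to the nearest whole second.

Audio: 88 kbps = 0.088 Mbps.
Total bitrate: 8.688 Mbps.
File: 8.688 Mbps × 780 s = 6776.6 Mb.
With 4% container overhead: ×1.04. → 7047.7 Mb.
At 250 Mbps: 7047.7 / 250 = 28.2 s ≈ 28.2 seconds.

28 seconds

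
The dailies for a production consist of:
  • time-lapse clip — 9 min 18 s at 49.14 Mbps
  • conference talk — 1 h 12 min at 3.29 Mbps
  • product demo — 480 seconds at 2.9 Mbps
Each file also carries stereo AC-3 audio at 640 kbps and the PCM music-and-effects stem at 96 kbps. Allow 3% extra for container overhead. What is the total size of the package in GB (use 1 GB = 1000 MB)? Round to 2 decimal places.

Audio total: 640 + 96 = 736 kbps = 0.736 Mbps.
time-lapse clip: 49.876 Mbps × 558 s × 1.03 = 28665.7 Mb
conference talk: 4.026 Mbps × 4320 s × 1.03 = 17914.1 Mb
product demo: 3.636 Mbps × 480 s × 1.03 = 1797.6 Mb
Total: 48377.5 Mb = 6047.2 MB.
= 6.047 GB.

6.05 GB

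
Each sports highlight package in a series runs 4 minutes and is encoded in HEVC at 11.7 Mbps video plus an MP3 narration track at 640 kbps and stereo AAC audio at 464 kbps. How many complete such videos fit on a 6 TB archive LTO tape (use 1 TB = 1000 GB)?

15620

4 min = 240 s
Audio total: 640 + 464 = 1104 kbps = 1.104 Mbps.
Total bitrate: 12.804 Mbps.
Per item: 12.804 Mbps × 240 s = 3,073 Mb = 384.1 MB.
Capacity: 6 TB = 48,000,000 Mb; 15620.12 items → 15620 complete.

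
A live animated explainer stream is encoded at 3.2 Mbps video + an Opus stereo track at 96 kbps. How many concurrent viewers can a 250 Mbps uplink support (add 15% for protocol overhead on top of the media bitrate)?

Audio: 96 kbps = 0.096 Mbps.
Per-viewer media rate: 3.296 Mbps.
On the wire with 15% overhead: 3.790 Mbps.
250 Mbps = 250.0 Mbps; 250.0 / 3.790 = 65.96 → 65 viewers.

65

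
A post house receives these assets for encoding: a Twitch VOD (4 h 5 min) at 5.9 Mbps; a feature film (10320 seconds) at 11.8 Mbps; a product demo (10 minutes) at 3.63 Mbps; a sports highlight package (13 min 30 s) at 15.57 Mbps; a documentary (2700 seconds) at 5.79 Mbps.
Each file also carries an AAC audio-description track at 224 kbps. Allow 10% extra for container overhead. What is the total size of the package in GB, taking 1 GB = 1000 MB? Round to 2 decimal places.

Audio: 224 kbps = 0.224 Mbps.
Twitch VOD: 6.124 Mbps × 14700 s × 1.10 = 99025.1 Mb
feature film: 12.024 Mbps × 10320 s × 1.10 = 136496.4 Mb
product demo: 3.854 Mbps × 600 s × 1.10 = 2543.6 Mb
sports highlight package: 15.794 Mbps × 810 s × 1.10 = 14072.5 Mb
documentary: 6.014 Mbps × 2700 s × 1.10 = 17861.6 Mb
Total: 269999.2 Mb = 33749.9 MB.
= 33.75 GB.

33.75 GB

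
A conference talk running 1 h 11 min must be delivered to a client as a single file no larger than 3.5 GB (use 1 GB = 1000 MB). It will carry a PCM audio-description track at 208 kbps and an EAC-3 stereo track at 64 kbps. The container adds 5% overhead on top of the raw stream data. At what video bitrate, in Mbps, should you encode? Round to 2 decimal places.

5.99 Mbps

Budget: 3.5 GB = 28000.0 Mb.
Stream payload after overhead: 28000.0 / 1.05 = 26666.7 Mb.
1 h 11 min = 71 min = 4260 s
Total bitrate budget: 26666.7 Mb / 4260 s = 6.260 Mbps.
Audio total: 208 + 64 = 272 kbps = 0.272 Mbps.
Video: 6.260 − 0.272 = 5.988 Mbps.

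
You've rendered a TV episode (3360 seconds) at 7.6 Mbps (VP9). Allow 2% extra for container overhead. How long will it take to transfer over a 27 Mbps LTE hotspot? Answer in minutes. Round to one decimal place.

16.1 minutes

File: 7.600 Mbps × 3360 s = 25536.0 Mb.
With 2% container overhead: ×1.02. → 26046.7 Mb.
At 27 Mbps: 26046.7 / 27 = 964.7 s ≈ 16.1 minutes.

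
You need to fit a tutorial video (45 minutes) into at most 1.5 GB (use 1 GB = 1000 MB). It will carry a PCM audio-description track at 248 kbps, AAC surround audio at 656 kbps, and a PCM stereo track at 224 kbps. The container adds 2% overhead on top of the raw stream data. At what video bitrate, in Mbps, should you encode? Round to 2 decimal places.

Budget: 1.5 GB = 12000.0 Mb.
Stream payload after overhead: 12000.0 / 1.02 = 11764.7 Mb.
45 min = 2700 s
Total bitrate budget: 11764.7 Mb / 2700 s = 4.357 Mbps.
Audio total: 248 + 656 + 224 = 1128 kbps = 1.128 Mbps.
Video: 4.357 − 1.128 = 3.229 Mbps.

3.23 Mbps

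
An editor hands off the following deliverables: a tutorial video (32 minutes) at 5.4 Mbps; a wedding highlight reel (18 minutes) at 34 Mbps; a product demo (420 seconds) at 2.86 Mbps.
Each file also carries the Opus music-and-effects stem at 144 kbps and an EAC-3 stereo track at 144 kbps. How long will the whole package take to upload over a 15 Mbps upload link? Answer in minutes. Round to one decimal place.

Audio total: 144 + 144 = 288 kbps = 0.288 Mbps.
tutorial video: 5.688 Mbps × 1920 s = 10921.0 Mb
wedding highlight reel: 34.288 Mbps × 1080 s = 37031.0 Mb
product demo: 3.148 Mbps × 420 s = 1322.2 Mb
Total: 49274.2 Mb = 6159.3 MB.
At 15 Mbps: 49274.2 / 15 = 3285 s ≈ 54.7 minutes.

54.7 minutes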